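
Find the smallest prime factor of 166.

166 is even: 2 divides it.

2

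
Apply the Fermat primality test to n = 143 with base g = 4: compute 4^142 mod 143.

4^1 ≡ 4 (mod 143)
4^2 ≡ 4^2 = 16 ≡ 16 (mod 143)
4^4 ≡ 16^2 = 256 ≡ 113 (mod 143)
4^8 ≡ 113^2 = 12769 ≡ 42 (mod 143)
4^16 ≡ 42^2 = 1764 ≡ 48 (mod 143)
4^32 ≡ 48^2 = 2304 ≡ 16 (mod 143)
4^64 ≡ 16^2 = 256 ≡ 113 (mod 143)
4^128 ≡ 113^2 = 12769 ≡ 42 (mod 143)
142 = 128 + 8 + 4 + 2 in binary powers of 2.
So 4^142 ≡ 42 · 42 · 113 · 16 ≡ 126 (mod 143).
Since 126 ≠ 1, base 4 is a Fermat witness: 143 is composite.

126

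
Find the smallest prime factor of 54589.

54589 is odd.
Digit sum 31, not divisible by 3.
Ends in 9: not divisible by 5.
7: 54589 = 7·7798 + 3
11: 54589 = 11·4962 + 7
13: 54589 = 13·4199 + 2
17: 54589 = 17·3211 + 2
19: 54589 = 19·2873 + 2
23: 54589 = 23·2373 + 10
29: 54589 = 29·1882 + 11
31: 54589 = 31·1760 + 29
37: 54589 = 37·1475 + 14
41: 54589 = 41·1331 + 18
43: 54589 = 43·1269 + 22
47: 54589 = 47·1161 + 22
53: 54589 = 53·1029 + 52
59: 54589 = 59·925 + 14
61: 54589 = 61·894 + 55
67: 54589 = 67·814 + 51
71: 54589 = 71·768 + 61
73: 54589 = 73·747 + 58
79: 54589 = 79·691

79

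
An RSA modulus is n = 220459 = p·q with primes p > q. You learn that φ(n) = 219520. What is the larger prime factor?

φ(n) = (p−1)(q−1) = n − (p+q) + 1, so p + q = 220459 − 219520 + 1 = 940.
p and q are the roots of t² − 940t + 220459 = 0.
Discriminant: 940² − 4·220459 = 883600 − 881836 = 1764; √1764 = 42.
q = (940 − 42)/2 = 449, p = (940 + 42)/2 = 491.
Check: 449 · 491 = 220459.

491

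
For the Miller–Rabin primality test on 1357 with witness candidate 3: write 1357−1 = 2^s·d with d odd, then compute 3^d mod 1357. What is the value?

1357 − 1 = 1356 = 2^2 · 339, so d = 339.
3^1 ≡ 3 (mod 1357)
3^2 ≡ 3^2 = 9 ≡ 9 (mod 1357)
3^4 ≡ 9^2 = 81 ≡ 81 (mod 1357)
3^8 ≡ 81^2 = 6561 ≡ 1133 (mod 1357)
3^16 ≡ 1133^2 = 1283689 ≡ 1324 (mod 1357)
3^32 ≡ 1324^2 = 1752976 ≡ 1089 (mod 1357)
3^64 ≡ 1089^2 = 1185921 ≡ 1260 (mod 1357)
3^128 ≡ 1260^2 = 1587600 ≡ 1267 (mod 1357)
3^256 ≡ 1267^2 = 1605289 ≡ 1315 (mod 1357)
339 = 256 + 64 + 16 + 2 + 1 in binary powers of 2.
So 3^339 ≡ 1315 · 1260 · 1324 · 9 · 3 ≡ 41 (mod 1357).
Squaring chain: 41 → 324; never reaches −1, so base 3 is a Miller–Rabin witness that 1357 is composite.

41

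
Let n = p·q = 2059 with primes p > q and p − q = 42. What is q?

29

Since p = q + 42, we have 2059 = q(q + 42), so q² + 42q − 2059 = 0.
Discriminant: 42² + 4·2059 = 1764 + 8236 = 10000; √10000 = 100.
q = (−42 + 100)/2 = 29, and p = q + 42 = 71.
Check: 29 · 71 = 2059.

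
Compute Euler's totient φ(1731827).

1682464

Factor: 1731827 = 59 · 149 · 197.
φ(1731827) = (59−1) · (149−1) · (197−1) = 58 · 148 · 196 = 1682464.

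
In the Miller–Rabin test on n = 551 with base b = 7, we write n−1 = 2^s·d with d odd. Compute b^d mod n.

49

551 − 1 = 550 = 2^1 · 275, so d = 275.
7^1 ≡ 7 (mod 551)
7^2 ≡ 7^2 = 49 ≡ 49 (mod 551)
7^4 ≡ 49^2 = 2401 ≡ 197 (mod 551)
7^8 ≡ 197^2 = 38809 ≡ 239 (mod 551)
7^16 ≡ 239^2 = 57121 ≡ 368 (mod 551)
7^32 ≡ 368^2 = 135424 ≡ 429 (mod 551)
7^64 ≡ 429^2 = 184041 ≡ 7 (mod 551)
7^128 ≡ 7^2 = 49 ≡ 49 (mod 551)
7^256 ≡ 49^2 = 2401 ≡ 197 (mod 551)
275 = 256 + 16 + 2 + 1 in binary powers of 2.
So 7^275 ≡ 197 · 368 · 49 · 7 ≡ 49 (mod 551).
Squaring chain: 49; never reaches −1, so base 7 is a Miller–Rabin witness that 551 is composite.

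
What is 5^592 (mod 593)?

1

5^1 ≡ 5 (mod 593)
5^2 ≡ 5^2 = 25 ≡ 25 (mod 593)
5^4 ≡ 25^2 = 625 ≡ 32 (mod 593)
5^8 ≡ 32^2 = 1024 ≡ 431 (mod 593)
5^16 ≡ 431^2 = 185761 ≡ 152 (mod 593)
5^32 ≡ 152^2 = 23104 ≡ 570 (mod 593)
5^64 ≡ 570^2 = 324900 ≡ 529 (mod 593)
5^128 ≡ 529^2 = 279841 ≡ 538 (mod 593)
5^256 ≡ 538^2 = 289444 ≡ 60 (mod 593)
5^512 ≡ 60^2 = 3600 ≡ 42 (mod 593)
592 = 512 + 64 + 16 in binary powers of 2.
So 5^592 ≡ 42 · 529 · 152 ≡ 1 (mod 593).
Since the result is 1, base 5 gives no evidence that 593 is composite.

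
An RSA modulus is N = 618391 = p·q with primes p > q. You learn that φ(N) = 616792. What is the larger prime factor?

947

φ(n) = (p−1)(q−1) = n − (p+q) + 1, so p + q = 618391 − 616792 + 1 = 1600.
p and q are the roots of t² − 1600t + 618391 = 0.
Discriminant: 1600² − 4·618391 = 2560000 − 2473564 = 86436; √86436 = 294.
q = (1600 − 294)/2 = 653, p = (1600 + 294)/2 = 947.
Check: 653 · 947 = 618391.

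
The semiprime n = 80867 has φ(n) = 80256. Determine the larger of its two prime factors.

φ(n) = (p−1)(q−1) = n − (p+q) + 1, so p + q = 80867 − 80256 + 1 = 612.
p and q are the roots of t² − 612t + 80867 = 0.
Discriminant: 612² − 4·80867 = 374544 − 323468 = 51076; √51076 = 226.
q = (612 − 226)/2 = 193, p = (612 + 226)/2 = 419.
Check: 193 · 419 = 80867.

419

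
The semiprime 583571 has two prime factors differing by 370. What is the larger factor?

Since p = q + 370, we have 583571 = q(q + 370), so q² + 370q − 583571 = 0.
Discriminant: 370² + 4·583571 = 136900 + 2334284 = 2471184; √2471184 = 1572.
q = (−370 + 1572)/2 = 601, and p = q + 370 = 971.
Check: 601 · 971 = 583571.

971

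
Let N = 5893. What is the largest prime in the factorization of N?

5893 = 71 · 83
83 is prime.
So 5893 = 71 · 83; the largest prime factor is 83.

83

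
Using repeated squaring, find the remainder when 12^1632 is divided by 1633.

841

12^1 ≡ 12 (mod 1633)
12^2 ≡ 12^2 = 144 ≡ 144 (mod 1633)
12^4 ≡ 144^2 = 20736 ≡ 1140 (mod 1633)
12^8 ≡ 1140^2 = 1299600 ≡ 1365 (mod 1633)
12^16 ≡ 1365^2 = 1863225 ≡ 1605 (mod 1633)
12^32 ≡ 1605^2 = 2576025 ≡ 784 (mod 1633)
12^64 ≡ 784^2 = 614656 ≡ 648 (mod 1633)
12^128 ≡ 648^2 = 419904 ≡ 223 (mod 1633)
12^256 ≡ 223^2 = 49729 ≡ 739 (mod 1633)
12^512 ≡ 739^2 = 546121 ≡ 699 (mod 1633)
12^1024 ≡ 699^2 = 488601 ≡ 334 (mod 1633)
1632 = 1024 + 512 + 64 + 32 in binary powers of 2.
So 12^1632 ≡ 334 · 699 · 648 · 784 ≡ 841 (mod 1633).
Since 841 ≠ 1, base 12 is a Fermat witness: 1633 is composite.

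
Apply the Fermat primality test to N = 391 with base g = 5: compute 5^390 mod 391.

5^1 ≡ 5 (mod 391)
5^2 ≡ 5^2 = 25 ≡ 25 (mod 391)
5^4 ≡ 25^2 = 625 ≡ 234 (mod 391)
5^8 ≡ 234^2 = 54756 ≡ 16 (mod 391)
5^16 ≡ 16^2 = 256 ≡ 256 (mod 391)
5^32 ≡ 256^2 = 65536 ≡ 239 (mod 391)
5^64 ≡ 239^2 = 57121 ≡ 35 (mod 391)
5^128 ≡ 35^2 = 1225 ≡ 52 (mod 391)
5^256 ≡ 52^2 = 2704 ≡ 358 (mod 391)
390 = 256 + 128 + 4 + 2 in binary powers of 2.
So 5^390 ≡ 358 · 52 · 234 · 25 ≡ 325 (mod 391).
Since 325 ≠ 1, base 5 is a Fermat witness: 391 is composite.

325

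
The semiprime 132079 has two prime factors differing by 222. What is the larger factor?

491

Since p = q + 222, we have 132079 = q(q + 222), so q² + 222q − 132079 = 0.
Discriminant: 222² + 4·132079 = 49284 + 528316 = 577600; √577600 = 760.
q = (−222 + 760)/2 = 269, and p = q + 222 = 491.
Check: 269 · 491 = 132079.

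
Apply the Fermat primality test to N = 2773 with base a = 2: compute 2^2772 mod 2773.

2^1 ≡ 2 (mod 2773)
2^2 ≡ 2^2 = 4 ≡ 4 (mod 2773)
2^4 ≡ 4^2 = 16 ≡ 16 (mod 2773)
2^8 ≡ 16^2 = 256 ≡ 256 (mod 2773)
2^16 ≡ 256^2 = 65536 ≡ 1757 (mod 2773)
2^32 ≡ 1757^2 = 3087049 ≡ 700 (mod 2773)
2^64 ≡ 700^2 = 490000 ≡ 1952 (mod 2773)
2^128 ≡ 1952^2 = 3810304 ≡ 202 (mod 2773)
2^256 ≡ 202^2 = 40804 ≡ 1982 (mod 2773)
2^512 ≡ 1982^2 = 3928324 ≡ 1756 (mod 2773)
2^1024 ≡ 1756^2 = 3083536 ≡ 2733 (mod 2773)
2^2048 ≡ 2733^2 = 7469289 ≡ 1600 (mod 2773)
2772 = 2048 + 512 + 128 + 64 + 16 + 4 in binary powers of 2.
So 2^2772 ≡ 1600 · 1756 · 202 · 1952 · 1757 · 16 ≡ 1088 (mod 2773).
Since 1088 ≠ 1, base 2 is a Fermat witness: 2773 is composite.

1088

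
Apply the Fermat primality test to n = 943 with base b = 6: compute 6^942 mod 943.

6^1 ≡ 6 (mod 943)
6^2 ≡ 6^2 = 36 ≡ 36 (mod 943)
6^4 ≡ 36^2 = 1296 ≡ 353 (mod 943)
6^8 ≡ 353^2 = 124609 ≡ 133 (mod 943)
6^16 ≡ 133^2 = 17689 ≡ 715 (mod 943)
6^32 ≡ 715^2 = 511225 ≡ 119 (mod 943)
6^64 ≡ 119^2 = 14161 ≡ 16 (mod 943)
6^128 ≡ 16^2 = 256 ≡ 256 (mod 943)
6^256 ≡ 256^2 = 65536 ≡ 469 (mod 943)
6^512 ≡ 469^2 = 219961 ≡ 242 (mod 943)
942 = 512 + 256 + 128 + 32 + 8 + 4 + 2 in binary powers of 2.
So 6^942 ≡ 242 · 469 · 256 · 119 · 133 · 353 · 36 ≡ 210 (mod 943).
Since 210 ≠ 1, base 6 is a Fermat witness: 943 is composite.

210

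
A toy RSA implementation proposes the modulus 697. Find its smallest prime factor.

17

697 is odd.
Digit sum 22, not divisible by 3.
Ends in 7: not divisible by 5.
7: 697 = 7·99 + 4
11: 697 = 11·63 + 4
13: 697 = 13·53 + 8
17: 697 = 17·41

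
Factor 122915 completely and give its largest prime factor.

122915 = 5 · 24583
24583 = 13 · 1891
1891 = 31 · 61
61 is prime.
So 122915 = 5 · 13 · 31 · 61; the largest prime factor is 61.

61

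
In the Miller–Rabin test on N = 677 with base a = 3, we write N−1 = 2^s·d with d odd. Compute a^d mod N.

677 − 1 = 676 = 2^2 · 169, so d = 169.
3^1 ≡ 3 (mod 677)
3^2 ≡ 3^2 = 9 ≡ 9 (mod 677)
3^4 ≡ 9^2 = 81 ≡ 81 (mod 677)
3^8 ≡ 81^2 = 6561 ≡ 468 (mod 677)
3^16 ≡ 468^2 = 219024 ≡ 353 (mod 677)
3^32 ≡ 353^2 = 124609 ≡ 41 (mod 677)
3^64 ≡ 41^2 = 1681 ≡ 327 (mod 677)
3^128 ≡ 327^2 = 106929 ≡ 640 (mod 677)
169 = 128 + 32 + 8 + 1 in binary powers of 2.
So 3^169 ≡ 640 · 41 · 468 · 3 ≡ 651 (mod 677).
Squaring chain: 651 → 676; reaches −1, so base 3 does not prove 677 composite.

651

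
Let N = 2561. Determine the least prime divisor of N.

2561 is odd.
Digit sum 14, not divisible by 3.
Ends in 1: not divisible by 5.
7: 2561 = 7·365 + 6
11: 2561 = 11·232 + 9
13: 2561 = 13·197

13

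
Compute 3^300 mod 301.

127

3^1 ≡ 3 (mod 301)
3^2 ≡ 3^2 = 9 ≡ 9 (mod 301)
3^4 ≡ 9^2 = 81 ≡ 81 (mod 301)
3^8 ≡ 81^2 = 6561 ≡ 240 (mod 301)
3^16 ≡ 240^2 = 57600 ≡ 109 (mod 301)
3^32 ≡ 109^2 = 11881 ≡ 142 (mod 301)
3^64 ≡ 142^2 = 20164 ≡ 298 (mod 301)
3^128 ≡ 298^2 = 88804 ≡ 9 (mod 301)
3^256 ≡ 9^2 = 81 ≡ 81 (mod 301)
300 = 256 + 32 + 8 + 4 in binary powers of 2.
So 3^300 ≡ 81 · 142 · 240 · 81 ≡ 127 (mod 301).
Since 127 ≠ 1, base 3 is a Fermat witness: 301 is composite.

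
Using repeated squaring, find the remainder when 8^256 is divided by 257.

1

8^1 ≡ 8 (mod 257)
8^2 ≡ 8^2 = 64 ≡ 64 (mod 257)
8^4 ≡ 64^2 = 4096 ≡ 241 (mod 257)
8^8 ≡ 241^2 = 58081 ≡ 256 (mod 257)
8^16 ≡ 256^2 = 65536 ≡ 1 (mod 257)
8^32 ≡ 1^2 = 1 ≡ 1 (mod 257)
8^64 ≡ 1^2 = 1 ≡ 1 (mod 257)
8^128 ≡ 1^2 = 1 ≡ 1 (mod 257)
8^256 ≡ 1^2 = 1 ≡ 1 (mod 257)
256 = 256 in binary powers of 2.
So 8^256 ≡ 1 ≡ 1 (mod 257).
Since the result is 1, base 8 gives no evidence that 257 is composite.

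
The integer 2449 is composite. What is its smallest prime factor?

31

2449 is odd.
Digit sum 19, not divisible by 3.
Ends in 9: not divisible by 5.
7: 2449 = 7·349 + 6
11: 2449 = 11·222 + 7
13: 2449 = 13·188 + 5
17: 2449 = 17·144 + 1
19: 2449 = 19·128 + 17
23: 2449 = 23·106 + 11
29: 2449 = 29·84 + 13
31: 2449 = 31·79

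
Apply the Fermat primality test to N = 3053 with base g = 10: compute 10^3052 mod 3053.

10^1 ≡ 10 (mod 3053)
10^2 ≡ 10^2 = 100 ≡ 100 (mod 3053)
10^4 ≡ 100^2 = 10000 ≡ 841 (mod 3053)
10^8 ≡ 841^2 = 707281 ≡ 2038 (mod 3053)
10^16 ≡ 2038^2 = 4153444 ≡ 1364 (mod 3053)
10^32 ≡ 1364^2 = 1860496 ≡ 1219 (mod 3053)
10^64 ≡ 1219^2 = 1485961 ≡ 2203 (mod 3053)
10^128 ≡ 2203^2 = 4853209 ≡ 1992 (mod 3053)
10^256 ≡ 1992^2 = 3968064 ≡ 2217 (mod 3053)
10^512 ≡ 2217^2 = 4915089 ≡ 2812 (mod 3053)
10^1024 ≡ 2812^2 = 7907344 ≡ 74 (mod 3053)
10^2048 ≡ 74^2 = 5476 ≡ 2423 (mod 3053)
3052 = 2048 + 512 + 256 + 128 + 64 + 32 + 8 + 4 in binary powers of 2.
So 10^3052 ≡ 2423 · 2812 · 2217 · 1992 · 2203 · 1219 · 2038 · 841 ≡ 1425 (mod 3053).
Since 1425 ≠ 1, base 10 is a Fermat witness: 3053 is composite.

1425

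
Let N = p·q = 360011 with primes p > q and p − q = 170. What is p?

Since p = q + 170, we have 360011 = q(q + 170), so q² + 170q − 360011 = 0.
Discriminant: 170² + 4·360011 = 28900 + 1440044 = 1468944; √1468944 = 1212.
q = (−170 + 1212)/2 = 521, and p = q + 170 = 691.
Check: 521 · 691 = 360011.

691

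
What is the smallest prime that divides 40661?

73

40661 is odd.
Digit sum 17, not divisible by 3.
Ends in 1: not divisible by 5.
7: 40661 = 7·5808 + 5
11: 40661 = 11·3696 + 5
13: 40661 = 13·3127 + 10
17: 40661 = 17·2391 + 14
19: 40661 = 19·2140 + 1
23: 40661 = 23·1767 + 20
29: 40661 = 29·1402 + 3
31: 40661 = 31·1311 + 20
37: 40661 = 37·1098 + 35
41: 40661 = 41·991 + 30
43: 40661 = 43·945 + 26
47: 40661 = 47·865 + 6
53: 40661 = 53·767 + 10
59: 40661 = 59·689 + 10
61: 40661 = 61·666 + 35
67: 40661 = 67·606 + 59
71: 40661 = 71·572 + 49
73: 40661 = 73·557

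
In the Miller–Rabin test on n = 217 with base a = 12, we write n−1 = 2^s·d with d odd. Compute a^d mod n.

217 − 1 = 216 = 2^3 · 27, so d = 27.
12^1 ≡ 12 (mod 217)
12^2 ≡ 12^2 = 144 ≡ 144 (mod 217)
12^4 ≡ 144^2 = 20736 ≡ 121 (mod 217)
12^8 ≡ 121^2 = 14641 ≡ 102 (mod 217)
12^16 ≡ 102^2 = 10404 ≡ 205 (mod 217)
27 = 16 + 8 + 2 + 1 in binary powers of 2.
So 12^27 ≡ 205 · 102 · 144 · 12 ≡ 27 (mod 217).
Squaring chain: 27 → 78 → 8; never reaches −1, so base 12 is a Miller–Rabin witness that 217 is composite.

27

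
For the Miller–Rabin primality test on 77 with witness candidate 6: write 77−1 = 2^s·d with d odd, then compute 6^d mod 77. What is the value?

13

77 − 1 = 76 = 2^2 · 19, so d = 19.
6^1 ≡ 6 (mod 77)
6^2 ≡ 6^2 = 36 ≡ 36 (mod 77)
6^4 ≡ 36^2 = 1296 ≡ 64 (mod 77)
6^8 ≡ 64^2 = 4096 ≡ 15 (mod 77)
6^16 ≡ 15^2 = 225 ≡ 71 (mod 77)
19 = 16 + 2 + 1 in binary powers of 2.
So 6^19 ≡ 71 · 36 · 6 ≡ 13 (mod 77).
Squaring chain: 13 → 15; never reaches −1, so base 6 is a Miller–Rabin witness that 77 is composite.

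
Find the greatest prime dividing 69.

69 = 3 · 23
23 is prime.
So 69 = 3 · 23; the largest prime factor is 23.

23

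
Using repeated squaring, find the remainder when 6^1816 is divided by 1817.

98

6^1 ≡ 6 (mod 1817)
6^2 ≡ 6^2 = 36 ≡ 36 (mod 1817)
6^4 ≡ 36^2 = 1296 ≡ 1296 (mod 1817)
6^8 ≡ 1296^2 = 1679616 ≡ 708 (mod 1817)
6^16 ≡ 708^2 = 501264 ≡ 1589 (mod 1817)
6^32 ≡ 1589^2 = 2524921 ≡ 1108 (mod 1817)
6^64 ≡ 1108^2 = 1227664 ≡ 1189 (mod 1817)
6^128 ≡ 1189^2 = 1413721 ≡ 95 (mod 1817)
6^256 ≡ 95^2 = 9025 ≡ 1757 (mod 1817)
6^512 ≡ 1757^2 = 3087049 ≡ 1783 (mod 1817)
6^1024 ≡ 1783^2 = 3179089 ≡ 1156 (mod 1817)
1816 = 1024 + 512 + 256 + 16 + 8 in binary powers of 2.
So 6^1816 ≡ 1156 · 1783 · 1757 · 1589 · 708 ≡ 98 (mod 1817).
Since 98 ≠ 1, base 6 is a Fermat witness: 1817 is composite.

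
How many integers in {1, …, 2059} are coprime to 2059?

Factor: 2059 = 29 · 71.
φ(2059) = (29−1) · (71−1) = 28 · 70 = 1960.

1960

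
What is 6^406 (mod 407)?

258

6^1 ≡ 6 (mod 407)
6^2 ≡ 6^2 = 36 ≡ 36 (mod 407)
6^4 ≡ 36^2 = 1296 ≡ 75 (mod 407)
6^8 ≡ 75^2 = 5625 ≡ 334 (mod 407)
6^16 ≡ 334^2 = 111556 ≡ 38 (mod 407)
6^32 ≡ 38^2 = 1444 ≡ 223 (mod 407)
6^64 ≡ 223^2 = 49729 ≡ 75 (mod 407)
6^128 ≡ 75^2 = 5625 ≡ 334 (mod 407)
6^256 ≡ 334^2 = 111556 ≡ 38 (mod 407)
406 = 256 + 128 + 16 + 4 + 2 in binary powers of 2.
So 6^406 ≡ 38 · 334 · 38 · 75 · 36 ≡ 258 (mod 407).
Since 258 ≠ 1, base 6 is a Fermat witness: 407 is composite.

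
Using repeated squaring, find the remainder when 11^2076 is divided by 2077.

11^1 ≡ 11 (mod 2077)
11^2 ≡ 11^2 = 121 ≡ 121 (mod 2077)
11^4 ≡ 121^2 = 14641 ≡ 102 (mod 2077)
11^8 ≡ 102^2 = 10404 ≡ 19 (mod 2077)
11^16 ≡ 19^2 = 361 ≡ 361 (mod 2077)
11^32 ≡ 361^2 = 130321 ≡ 1547 (mod 2077)
11^64 ≡ 1547^2 = 2393209 ≡ 505 (mod 2077)
11^128 ≡ 505^2 = 255025 ≡ 1631 (mod 2077)
11^256 ≡ 1631^2 = 2660161 ≡ 1601 (mod 2077)
11^512 ≡ 1601^2 = 2563201 ≡ 183 (mod 2077)
11^1024 ≡ 183^2 = 33489 ≡ 257 (mod 2077)
11^2048 ≡ 257^2 = 66049 ≡ 1662 (mod 2077)
2076 = 2048 + 16 + 8 + 4 in binary powers of 2.
So 11^2076 ≡ 1662 · 361 · 19 · 102 ≡ 283 (mod 2077).
Since 283 ≠ 1, base 11 is a Fermat witness: 2077 is composite.

283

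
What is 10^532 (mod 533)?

510

10^1 ≡ 10 (mod 533)
10^2 ≡ 10^2 = 100 ≡ 100 (mod 533)
10^4 ≡ 100^2 = 10000 ≡ 406 (mod 533)
10^8 ≡ 406^2 = 164836 ≡ 139 (mod 533)
10^16 ≡ 139^2 = 19321 ≡ 133 (mod 533)
10^32 ≡ 133^2 = 17689 ≡ 100 (mod 533)
10^64 ≡ 100^2 = 10000 ≡ 406 (mod 533)
10^128 ≡ 406^2 = 164836 ≡ 139 (mod 533)
10^256 ≡ 139^2 = 19321 ≡ 133 (mod 533)
10^512 ≡ 133^2 = 17689 ≡ 100 (mod 533)
532 = 512 + 16 + 4 in binary powers of 2.
So 10^532 ≡ 100 · 133 · 406 ≡ 510 (mod 533).
Since 510 ≠ 1, base 10 is a Fermat witness: 533 is composite.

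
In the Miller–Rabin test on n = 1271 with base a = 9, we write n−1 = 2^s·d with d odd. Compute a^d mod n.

893

1271 − 1 = 1270 = 2^1 · 635, so d = 635.
9^1 ≡ 9 (mod 1271)
9^2 ≡ 9^2 = 81 ≡ 81 (mod 1271)
9^4 ≡ 81^2 = 6561 ≡ 206 (mod 1271)
9^8 ≡ 206^2 = 42436 ≡ 493 (mod 1271)
9^16 ≡ 493^2 = 243049 ≡ 288 (mod 1271)
9^32 ≡ 288^2 = 82944 ≡ 329 (mod 1271)
9^64 ≡ 329^2 = 108241 ≡ 206 (mod 1271)
9^128 ≡ 206^2 = 42436 ≡ 493 (mod 1271)
9^256 ≡ 493^2 = 243049 ≡ 288 (mod 1271)
9^512 ≡ 288^2 = 82944 ≡ 329 (mod 1271)
635 = 512 + 64 + 32 + 16 + 8 + 2 + 1 in binary powers of 2.
So 9^635 ≡ 329 · 206 · 329 · 288 · 493 · 81 · 9 ≡ 893 (mod 1271).
Squaring chain: 893; never reaches −1, so base 9 is a Miller–Rabin witness that 1271 is composite.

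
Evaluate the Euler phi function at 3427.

3256

Factor: 3427 = 23 · 149.
φ(3427) = (23−1) · (149−1) = 22 · 148 = 3256.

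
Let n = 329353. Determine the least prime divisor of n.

29

329353 is odd.
Digit sum 25, not divisible by 3.
Ends in 3: not divisible by 5.
7: 329353 = 7·47050 + 3
11: 329353 = 11·29941 + 2
13: 329353 = 13·25334 + 11
17: 329353 = 17·19373 + 12
19: 329353 = 19·17334 + 7
23: 329353 = 23·14319 + 16
29: 329353 = 29·11357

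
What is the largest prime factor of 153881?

89

153881 = 7 · 21983
21983 = 13 · 1691
1691 = 19 · 89
89 is prime.
So 153881 = 7 · 13 · 19 · 89; the largest prime factor is 89.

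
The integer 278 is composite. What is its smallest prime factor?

2

278 is even: 2 divides it.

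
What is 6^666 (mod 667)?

6^1 ≡ 6 (mod 667)
6^2 ≡ 6^2 = 36 ≡ 36 (mod 667)
6^4 ≡ 36^2 = 1296 ≡ 629 (mod 667)
6^8 ≡ 629^2 = 395641 ≡ 110 (mod 667)
6^16 ≡ 110^2 = 12100 ≡ 94 (mod 667)
6^32 ≡ 94^2 = 8836 ≡ 165 (mod 667)
6^64 ≡ 165^2 = 27225 ≡ 545 (mod 667)
6^128 ≡ 545^2 = 297025 ≡ 210 (mod 667)
6^256 ≡ 210^2 = 44100 ≡ 78 (mod 667)
6^512 ≡ 78^2 = 6084 ≡ 81 (mod 667)
666 = 512 + 128 + 16 + 8 + 2 in binary powers of 2.
So 6^666 ≡ 81 · 210 · 94 · 110 · 36 ≡ 81 (mod 667).
Since 81 ≠ 1, base 6 is a Fermat witness: 667 is composite.

81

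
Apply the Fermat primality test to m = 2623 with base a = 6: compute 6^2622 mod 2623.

2237

6^1 ≡ 6 (mod 2623)
6^2 ≡ 6^2 = 36 ≡ 36 (mod 2623)
6^4 ≡ 36^2 = 1296 ≡ 1296 (mod 2623)
6^8 ≡ 1296^2 = 1679616 ≡ 896 (mod 2623)
6^16 ≡ 896^2 = 802816 ≡ 178 (mod 2623)
6^32 ≡ 178^2 = 31684 ≡ 208 (mod 2623)
6^64 ≡ 208^2 = 43264 ≡ 1296 (mod 2623)
6^128 ≡ 1296^2 = 1679616 ≡ 896 (mod 2623)
6^256 ≡ 896^2 = 802816 ≡ 178 (mod 2623)
6^512 ≡ 178^2 = 31684 ≡ 208 (mod 2623)
6^1024 ≡ 208^2 = 43264 ≡ 1296 (mod 2623)
6^2048 ≡ 1296^2 = 1679616 ≡ 896 (mod 2623)
2622 = 2048 + 512 + 32 + 16 + 8 + 4 + 2 in binary powers of 2.
So 6^2622 ≡ 896 · 208 · 208 · 178 · 896 · 1296 · 36 ≡ 2237 (mod 2623).
Since 2237 ≠ 1, base 6 is a Fermat witness: 2623 is composite.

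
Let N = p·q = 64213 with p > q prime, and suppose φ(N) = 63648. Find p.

φ(n) = (p−1)(q−1) = n − (p+q) + 1, so p + q = 64213 − 63648 + 1 = 566.
p and q are the roots of t² − 566t + 64213 = 0.
Discriminant: 566² − 4·64213 = 320356 − 256852 = 63504; √63504 = 252.
q = (566 − 252)/2 = 157, p = (566 + 252)/2 = 409.
Check: 157 · 409 = 64213.

409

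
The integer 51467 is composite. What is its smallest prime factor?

51467 is odd.
Digit sum 23, not divisible by 3.
Ends in 7: not divisible by 5.
7: 51467 = 7·7352 + 3
11: 51467 = 11·4678 + 9
13: 51467 = 13·3959

13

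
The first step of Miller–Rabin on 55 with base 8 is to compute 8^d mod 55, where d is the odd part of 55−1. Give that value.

2

55 − 1 = 54 = 2^1 · 27, so d = 27.
8^1 ≡ 8 (mod 55)
8^2 ≡ 8^2 = 64 ≡ 9 (mod 55)
8^4 ≡ 9^2 = 81 ≡ 26 (mod 55)
8^8 ≡ 26^2 = 676 ≡ 16 (mod 55)
8^16 ≡ 16^2 = 256 ≡ 36 (mod 55)
27 = 16 + 8 + 2 + 1 in binary powers of 2.
So 8^27 ≡ 36 · 16 · 9 · 8 ≡ 2 (mod 55).
Squaring chain: 2; never reaches −1, so base 8 is a Miller–Rabin witness that 55 is composite.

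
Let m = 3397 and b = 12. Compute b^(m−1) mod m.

1116

12^1 ≡ 12 (mod 3397)
12^2 ≡ 12^2 = 144 ≡ 144 (mod 3397)
12^4 ≡ 144^2 = 20736 ≡ 354 (mod 3397)
12^8 ≡ 354^2 = 125316 ≡ 3024 (mod 3397)
12^16 ≡ 3024^2 = 9144576 ≡ 3249 (mod 3397)
12^32 ≡ 3249^2 = 10556001 ≡ 1522 (mod 3397)
12^64 ≡ 1522^2 = 2316484 ≡ 3127 (mod 3397)
12^128 ≡ 3127^2 = 9778129 ≡ 1563 (mod 3397)
12^256 ≡ 1563^2 = 2442969 ≡ 526 (mod 3397)
12^512 ≡ 526^2 = 276676 ≡ 1519 (mod 3397)
12^1024 ≡ 1519^2 = 2307361 ≡ 798 (mod 3397)
12^2048 ≡ 798^2 = 636804 ≡ 1565 (mod 3397)
3396 = 2048 + 1024 + 256 + 64 + 4 in binary powers of 2.
So 12^3396 ≡ 1565 · 798 · 526 · 3127 · 354 ≡ 1116 (mod 3397).
Since 1116 ≠ 1, base 12 is a Fermat witness: 3397 is composite.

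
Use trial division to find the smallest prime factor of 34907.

34907 is odd.
Digit sum 23, not divisible by 3.
Ends in 7: not divisible by 5.
7: 34907 = 7·4986 + 5
11: 34907 = 11·3173 + 4
13: 34907 = 13·2685 + 2
17: 34907 = 17·2053 + 6
19: 34907 = 19·1837 + 4
23: 34907 = 23·1517 + 16
29: 34907 = 29·1203 + 20
31: 34907 = 31·1126 + 1
37: 34907 = 37·943 + 16
41: 34907 = 41·851 + 16
43: 34907 = 43·811 + 34
47: 34907 = 47·742 + 33
53: 34907 = 53·658 + 33
59: 34907 = 59·591 + 38
61: 34907 = 61·572 + 15
67: 34907 = 67·521

67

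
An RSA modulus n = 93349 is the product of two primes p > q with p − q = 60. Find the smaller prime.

Since p = q + 60, we have 93349 = q(q + 60), so q² + 60q − 93349 = 0.
Discriminant: 60² + 4·93349 = 3600 + 373396 = 376996; √376996 = 614.
q = (−60 + 614)/2 = 277, and p = q + 60 = 337.
Check: 277 · 337 = 93349.

277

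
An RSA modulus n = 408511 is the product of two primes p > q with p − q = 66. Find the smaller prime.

Since p = q + 66, we have 408511 = q(q + 66), so q² + 66q − 408511 = 0.
Discriminant: 66² + 4·408511 = 4356 + 1634044 = 1638400; √1638400 = 1280.
q = (−66 + 1280)/2 = 607, and p = q + 66 = 673.
Check: 607 · 673 = 408511.

607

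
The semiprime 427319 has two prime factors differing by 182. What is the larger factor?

Since p = q + 182, we have 427319 = q(q + 182), so q² + 182q − 427319 = 0.
Discriminant: 182² + 4·427319 = 33124 + 1709276 = 1742400; √1742400 = 1320.
q = (−182 + 1320)/2 = 569, and p = q + 182 = 751.
Check: 569 · 751 = 427319.

751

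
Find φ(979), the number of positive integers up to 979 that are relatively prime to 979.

880

Factor: 979 = 11 · 89.
φ(979) = (11−1) · (89−1) = 10 · 88 = 880.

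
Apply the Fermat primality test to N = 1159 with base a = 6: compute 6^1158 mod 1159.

125

6^1 ≡ 6 (mod 1159)
6^2 ≡ 6^2 = 36 ≡ 36 (mod 1159)
6^4 ≡ 36^2 = 1296 ≡ 137 (mod 1159)
6^8 ≡ 137^2 = 18769 ≡ 225 (mod 1159)
6^16 ≡ 225^2 = 50625 ≡ 788 (mod 1159)
6^32 ≡ 788^2 = 620944 ≡ 879 (mod 1159)
6^64 ≡ 879^2 = 772641 ≡ 747 (mod 1159)
6^128 ≡ 747^2 = 558009 ≡ 530 (mod 1159)
6^256 ≡ 530^2 = 280900 ≡ 422 (mod 1159)
6^512 ≡ 422^2 = 178084 ≡ 757 (mod 1159)
6^1024 ≡ 757^2 = 573049 ≡ 503 (mod 1159)
1158 = 1024 + 128 + 4 + 2 in binary powers of 2.
So 6^1158 ≡ 503 · 530 · 137 · 36 ≡ 125 (mod 1159).
Since 125 ≠ 1, base 6 is a Fermat witness: 1159 is composite.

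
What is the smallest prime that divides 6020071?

6020071 is odd.
Digit sum 16, not divisible by 3.
Ends in 1: not divisible by 5.
7: 6020071 = 7·860010 + 1
11: 6020071 = 11·547279 + 2
13: 6020071 = 13·463082 + 5
17: 6020071 = 17·354121 + 14
19: 6020071 = 19·316845 + 16
23: 6020071 = 23·261742 + 5
29: 6020071 = 29·207588 + 19
31: 6020071 = 31·194195 + 26
37: 6020071 = 37·162704 + 23
41: 6020071 = 41·146831

41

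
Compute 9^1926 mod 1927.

9^1 ≡ 9 (mod 1927)
9^2 ≡ 9^2 = 81 ≡ 81 (mod 1927)
9^4 ≡ 81^2 = 6561 ≡ 780 (mod 1927)
9^8 ≡ 780^2 = 608400 ≡ 1395 (mod 1927)
9^16 ≡ 1395^2 = 1946025 ≡ 1682 (mod 1927)
9^32 ≡ 1682^2 = 2829124 ≡ 288 (mod 1927)
9^64 ≡ 288^2 = 82944 ≡ 83 (mod 1927)
9^128 ≡ 83^2 = 6889 ≡ 1108 (mod 1927)
9^256 ≡ 1108^2 = 1227664 ≡ 165 (mod 1927)
9^512 ≡ 165^2 = 27225 ≡ 247 (mod 1927)
9^1024 ≡ 247^2 = 61009 ≡ 1272 (mod 1927)
1926 = 1024 + 512 + 256 + 128 + 4 + 2 in binary powers of 2.
So 9^1926 ≡ 1272 · 247 · 165 · 1108 · 780 · 81 ≡ 286 (mod 1927).
Since 286 ≠ 1, base 9 is a Fermat witness: 1927 is composite.

286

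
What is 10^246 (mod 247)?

235

10^1 ≡ 10 (mod 247)
10^2 ≡ 10^2 = 100 ≡ 100 (mod 247)
10^4 ≡ 100^2 = 10000 ≡ 120 (mod 247)
10^8 ≡ 120^2 = 14400 ≡ 74 (mod 247)
10^16 ≡ 74^2 = 5476 ≡ 42 (mod 247)
10^32 ≡ 42^2 = 1764 ≡ 35 (mod 247)
10^64 ≡ 35^2 = 1225 ≡ 237 (mod 247)
10^128 ≡ 237^2 = 56169 ≡ 100 (mod 247)
246 = 128 + 64 + 32 + 16 + 4 + 2 in binary powers of 2.
So 10^246 ≡ 100 · 237 · 35 · 42 · 120 · 100 ≡ 235 (mod 247).
Since 235 ≠ 1, base 10 is a Fermat witness: 247 is composite.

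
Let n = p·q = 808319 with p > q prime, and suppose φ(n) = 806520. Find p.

φ(n) = (p−1)(q−1) = n − (p+q) + 1, so p + q = 808319 − 806520 + 1 = 1800.
p and q are the roots of t² − 1800t + 808319 = 0.
Discriminant: 1800² − 4·808319 = 3240000 − 3233276 = 6724; √6724 = 82.
q = (1800 − 82)/2 = 859, p = (1800 + 82)/2 = 941.
Check: 859 · 941 = 808319.

941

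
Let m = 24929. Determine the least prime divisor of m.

97

24929 is odd.
Digit sum 26, not divisible by 3.
Ends in 9: not divisible by 5.
7: 24929 = 7·3561 + 2
11: 24929 = 11·2266 + 3
13: 24929 = 13·1917 + 8
17: 24929 = 17·1466 + 7
19: 24929 = 19·1312 + 1
23: 24929 = 23·1083 + 20
29: 24929 = 29·859 + 18
31: 24929 = 31·804 + 5
37: 24929 = 37·673 + 28
41: 24929 = 41·608 + 1
43: 24929 = 43·579 + 32
47: 24929 = 47·530 + 19
53: 24929 = 53·470 + 19
59: 24929 = 59·422 + 31
61: 24929 = 61·408 + 41
67: 24929 = 67·372 + 5
71: 24929 = 71·351 + 8
73: 24929 = 73·341 + 36
79: 24929 = 79·315 + 44
83: 24929 = 83·300 + 29
89: 24929 = 89·280 + 9
97: 24929 = 97·257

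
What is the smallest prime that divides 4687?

4687 is odd.
Digit sum 25, not divisible by 3.
Ends in 7: not divisible by 5.
7: 4687 = 7·669 + 4
11: 4687 = 11·426 + 1
13: 4687 = 13·360 + 7
17: 4687 = 17·275 + 12
19: 4687 = 19·246 + 13
23: 4687 = 23·203 + 18
29: 4687 = 29·161 + 18
31: 4687 = 31·151 + 6
37: 4687 = 37·126 + 25
41: 4687 = 41·114 + 13
43: 4687 = 43·109

43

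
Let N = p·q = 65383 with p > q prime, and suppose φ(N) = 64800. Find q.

φ(n) = (p−1)(q−1) = n − (p+q) + 1, so p + q = 65383 − 64800 + 1 = 584.
p and q are the roots of t² − 584t + 65383 = 0.
Discriminant: 584² − 4·65383 = 341056 − 261532 = 79524; √79524 = 282.
q = (584 − 282)/2 = 151, p = (584 + 282)/2 = 433.
Check: 151 · 433 = 65383.

151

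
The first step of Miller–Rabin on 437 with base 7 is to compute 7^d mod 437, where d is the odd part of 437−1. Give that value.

437 − 1 = 436 = 2^2 · 109, so d = 109.
7^1 ≡ 7 (mod 437)
7^2 ≡ 7^2 = 49 ≡ 49 (mod 437)
7^4 ≡ 49^2 = 2401 ≡ 216 (mod 437)
7^8 ≡ 216^2 = 46656 ≡ 334 (mod 437)
7^16 ≡ 334^2 = 111556 ≡ 121 (mod 437)
7^32 ≡ 121^2 = 14641 ≡ 220 (mod 437)
7^64 ≡ 220^2 = 48400 ≡ 330 (mod 437)
109 = 64 + 32 + 8 + 4 + 1 in binary powers of 2.
So 7^109 ≡ 330 · 220 · 334 · 216 · 7 ≡ 102 (mod 437).
Squaring chain: 102 → 353; never reaches −1, so base 7 is a Miller–Rabin witness that 437 is composite.

102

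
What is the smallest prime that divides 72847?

97

72847 is odd.
Digit sum 28, not divisible by 3.
Ends in 7: not divisible by 5.
7: 72847 = 7·10406 + 5
11: 72847 = 11·6622 + 5
13: 72847 = 13·5603 + 8
17: 72847 = 17·4285 + 2
19: 72847 = 19·3834 + 1
23: 72847 = 23·3167 + 6
29: 72847 = 29·2511 + 28
31: 72847 = 31·2349 + 28
37: 72847 = 37·1968 + 31
41: 72847 = 41·1776 + 31
43: 72847 = 43·1694 + 5
47: 72847 = 47·1549 + 44
53: 72847 = 53·1374 + 25
59: 72847 = 59·1234 + 41
61: 72847 = 61·1194 + 13
67: 72847 = 67·1087 + 18
71: 72847 = 71·1026 + 1
73: 72847 = 73·997 + 66
79: 72847 = 79·922 + 9
83: 72847 = 83·877 + 56
89: 72847 = 89·818 + 45
97: 72847 = 97·751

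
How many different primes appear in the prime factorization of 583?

2

583 = 11 · 53
583 = 11 · 53, which has 2 distinct prime factors.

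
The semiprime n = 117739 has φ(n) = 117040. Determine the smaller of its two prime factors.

φ(n) = (p−1)(q−1) = n − (p+q) + 1, so p + q = 117739 − 117040 + 1 = 700.
p and q are the roots of t² − 700t + 117739 = 0.
Discriminant: 700² − 4·117739 = 490000 − 470956 = 19044; √19044 = 138.
q = (700 − 138)/2 = 281, p = (700 + 138)/2 = 419.
Check: 281 · 419 = 117739.

281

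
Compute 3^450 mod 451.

3^1 ≡ 3 (mod 451)
3^2 ≡ 3^2 = 9 ≡ 9 (mod 451)
3^4 ≡ 9^2 = 81 ≡ 81 (mod 451)
3^8 ≡ 81^2 = 6561 ≡ 247 (mod 451)
3^16 ≡ 247^2 = 61009 ≡ 124 (mod 451)
3^32 ≡ 124^2 = 15376 ≡ 42 (mod 451)
3^64 ≡ 42^2 = 1764 ≡ 411 (mod 451)
3^128 ≡ 411^2 = 168921 ≡ 247 (mod 451)
3^256 ≡ 247^2 = 61009 ≡ 124 (mod 451)
450 = 256 + 128 + 64 + 2 in binary powers of 2.
So 3^450 ≡ 124 · 247 · 411 · 9 ≡ 419 (mod 451).
Since 419 ≠ 1, base 3 is a Fermat witness: 451 is composite.

419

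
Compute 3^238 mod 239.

1

3^1 ≡ 3 (mod 239)
3^2 ≡ 3^2 = 9 ≡ 9 (mod 239)
3^4 ≡ 9^2 = 81 ≡ 81 (mod 239)
3^8 ≡ 81^2 = 6561 ≡ 108 (mod 239)
3^16 ≡ 108^2 = 11664 ≡ 192 (mod 239)
3^32 ≡ 192^2 = 36864 ≡ 58 (mod 239)
3^64 ≡ 58^2 = 3364 ≡ 18 (mod 239)
3^128 ≡ 18^2 = 324 ≡ 85 (mod 239)
238 = 128 + 64 + 32 + 8 + 4 + 2 in binary powers of 2.
So 3^238 ≡ 85 · 18 · 58 · 108 · 81 · 9 ≡ 1 (mod 239).
Since the result is 1, base 3 gives no evidence that 239 is composite.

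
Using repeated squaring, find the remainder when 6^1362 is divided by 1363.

6^1 ≡ 6 (mod 1363)
6^2 ≡ 6^2 = 36 ≡ 36 (mod 1363)
6^4 ≡ 36^2 = 1296 ≡ 1296 (mod 1363)
6^8 ≡ 1296^2 = 1679616 ≡ 400 (mod 1363)
6^16 ≡ 400^2 = 160000 ≡ 529 (mod 1363)
6^32 ≡ 529^2 = 279841 ≡ 426 (mod 1363)
6^64 ≡ 426^2 = 181476 ≡ 197 (mod 1363)
6^128 ≡ 197^2 = 38809 ≡ 645 (mod 1363)
6^256 ≡ 645^2 = 416025 ≡ 310 (mod 1363)
6^512 ≡ 310^2 = 96100 ≡ 690 (mod 1363)
6^1024 ≡ 690^2 = 476100 ≡ 413 (mod 1363)
1362 = 1024 + 256 + 64 + 16 + 2 in binary powers of 2.
So 6^1362 ≡ 413 · 310 · 197 · 529 · 36 ≡ 397 (mod 1363).
Since 397 ≠ 1, base 6 is a Fermat witness: 1363 is composite.

397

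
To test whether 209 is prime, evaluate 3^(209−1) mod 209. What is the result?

3^1 ≡ 3 (mod 209)
3^2 ≡ 3^2 = 9 ≡ 9 (mod 209)
3^4 ≡ 9^2 = 81 ≡ 81 (mod 209)
3^8 ≡ 81^2 = 6561 ≡ 82 (mod 209)
3^16 ≡ 82^2 = 6724 ≡ 36 (mod 209)
3^32 ≡ 36^2 = 1296 ≡ 42 (mod 209)
3^64 ≡ 42^2 = 1764 ≡ 92 (mod 209)
3^128 ≡ 92^2 = 8464 ≡ 104 (mod 209)
208 = 128 + 64 + 16 in binary powers of 2.
So 3^208 ≡ 104 · 92 · 36 ≡ 16 (mod 209).
Since 16 ≠ 1, base 3 is a Fermat witness: 209 is composite.

16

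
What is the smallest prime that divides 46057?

46057 is odd.
Digit sum 22, not divisible by 3.
Ends in 7: not divisible by 5.
7: 46057 = 7·6579 + 4
11: 46057 = 11·4187

11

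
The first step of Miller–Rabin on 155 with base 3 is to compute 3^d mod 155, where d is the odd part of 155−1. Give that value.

155 − 1 = 154 = 2^1 · 77, so d = 77.
3^1 ≡ 3 (mod 155)
3^2 ≡ 3^2 = 9 ≡ 9 (mod 155)
3^4 ≡ 9^2 = 81 ≡ 81 (mod 155)
3^8 ≡ 81^2 = 6561 ≡ 51 (mod 155)
3^16 ≡ 51^2 = 2601 ≡ 121 (mod 155)
3^32 ≡ 121^2 = 14641 ≡ 71 (mod 155)
3^64 ≡ 71^2 = 5041 ≡ 81 (mod 155)
77 = 64 + 8 + 4 + 1 in binary powers of 2.
So 3^77 ≡ 81 · 51 · 81 · 3 ≡ 53 (mod 155).
Squaring chain: 53; never reaches −1, so base 3 is a Miller–Rabin witness that 155 is composite.

53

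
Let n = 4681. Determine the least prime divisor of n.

31

4681 is odd.
Digit sum 19, not divisible by 3.
Ends in 1: not divisible by 5.
7: 4681 = 7·668 + 5
11: 4681 = 11·425 + 6
13: 4681 = 13·360 + 1
17: 4681 = 17·275 + 6
19: 4681 = 19·246 + 7
23: 4681 = 23·203 + 12
29: 4681 = 29·161 + 12
31: 4681 = 31·151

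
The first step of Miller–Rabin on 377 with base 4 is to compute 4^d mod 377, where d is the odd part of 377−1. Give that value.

377 − 1 = 376 = 2^3 · 47, so d = 47.
4^1 ≡ 4 (mod 377)
4^2 ≡ 4^2 = 16 ≡ 16 (mod 377)
4^4 ≡ 16^2 = 256 ≡ 256 (mod 377)
4^8 ≡ 256^2 = 65536 ≡ 315 (mod 377)
4^16 ≡ 315^2 = 99225 ≡ 74 (mod 377)
4^32 ≡ 74^2 = 5476 ≡ 198 (mod 377)
47 = 32 + 8 + 4 + 2 + 1 in binary powers of 2.
So 4^47 ≡ 198 · 315 · 256 · 16 · 4 ≡ 270 (mod 377).
Squaring chain: 270 → 139 → 94; never reaches −1, so base 4 is a Miller–Rabin witness that 377 is composite.

270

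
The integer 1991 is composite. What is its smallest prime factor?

11

1991 is odd.
Digit sum 20, not divisible by 3.
Ends in 1: not divisible by 5.
7: 1991 = 7·284 + 3
11: 1991 = 11·181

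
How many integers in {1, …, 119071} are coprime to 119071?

109560

Factor: 119071 = 23 · 31 · 167.
φ(119071) = (23−1) · (31−1) · (167−1) = 22 · 30 · 166 = 109560.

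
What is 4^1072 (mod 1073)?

1069

4^1 ≡ 4 (mod 1073)
4^2 ≡ 4^2 = 16 ≡ 16 (mod 1073)
4^4 ≡ 16^2 = 256 ≡ 256 (mod 1073)
4^8 ≡ 256^2 = 65536 ≡ 83 (mod 1073)
4^16 ≡ 83^2 = 6889 ≡ 451 (mod 1073)
4^32 ≡ 451^2 = 203401 ≡ 604 (mod 1073)
4^64 ≡ 604^2 = 364816 ≡ 1069 (mod 1073)
4^128 ≡ 1069^2 = 1142761 ≡ 16 (mod 1073)
4^256 ≡ 16^2 = 256 ≡ 256 (mod 1073)
4^512 ≡ 256^2 = 65536 ≡ 83 (mod 1073)
4^1024 ≡ 83^2 = 6889 ≡ 451 (mod 1073)
1072 = 1024 + 32 + 16 in binary powers of 2.
So 4^1072 ≡ 451 · 604 · 451 ≡ 1069 (mod 1073).
Since 1069 ≠ 1, base 4 is a Fermat witness: 1073 is composite.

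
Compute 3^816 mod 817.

3^1 ≡ 3 (mod 817)
3^2 ≡ 3^2 = 9 ≡ 9 (mod 817)
3^4 ≡ 9^2 = 81 ≡ 81 (mod 817)
3^8 ≡ 81^2 = 6561 ≡ 25 (mod 817)
3^16 ≡ 25^2 = 625 ≡ 625 (mod 817)
3^32 ≡ 625^2 = 390625 ≡ 99 (mod 817)
3^64 ≡ 99^2 = 9801 ≡ 814 (mod 817)
3^128 ≡ 814^2 = 662596 ≡ 9 (mod 817)
3^256 ≡ 9^2 = 81 ≡ 81 (mod 817)
3^512 ≡ 81^2 = 6561 ≡ 25 (mod 817)
816 = 512 + 256 + 32 + 16 in binary powers of 2.
So 3^816 ≡ 25 · 81 · 99 · 625 ≡ 121 (mod 817).
Since 121 ≠ 1, base 3 is a Fermat witness: 817 is composite.

121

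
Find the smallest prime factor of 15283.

17

15283 is odd.
Digit sum 19, not divisible by 3.
Ends in 3: not divisible by 5.
7: 15283 = 7·2183 + 2
11: 15283 = 11·1389 + 4
13: 15283 = 13·1175 + 8
17: 15283 = 17·899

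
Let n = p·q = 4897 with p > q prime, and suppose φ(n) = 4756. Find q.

φ(n) = (p−1)(q−1) = n − (p+q) + 1, so p + q = 4897 − 4756 + 1 = 142.
p and q are the roots of t² − 142t + 4897 = 0.
Discriminant: 142² − 4·4897 = 20164 − 19588 = 576; √576 = 24.
q = (142 − 24)/2 = 59, p = (142 + 24)/2 = 83.
Check: 59 · 83 = 4897.

59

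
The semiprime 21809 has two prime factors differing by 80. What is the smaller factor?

113

Since p = q + 80, we have 21809 = q(q + 80), so q² + 80q − 21809 = 0.
Discriminant: 80² + 4·21809 = 6400 + 87236 = 93636; √93636 = 306.
q = (−80 + 306)/2 = 113, and p = q + 80 = 193.
Check: 113 · 193 = 21809.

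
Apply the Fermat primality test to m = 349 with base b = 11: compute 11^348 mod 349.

1

11^1 ≡ 11 (mod 349)
11^2 ≡ 11^2 = 121 ≡ 121 (mod 349)
11^4 ≡ 121^2 = 14641 ≡ 332 (mod 349)
11^8 ≡ 332^2 = 110224 ≡ 289 (mod 349)
11^16 ≡ 289^2 = 83521 ≡ 110 (mod 349)
11^32 ≡ 110^2 = 12100 ≡ 234 (mod 349)
11^64 ≡ 234^2 = 54756 ≡ 312 (mod 349)
11^128 ≡ 312^2 = 97344 ≡ 322 (mod 349)
11^256 ≡ 322^2 = 103684 ≡ 31 (mod 349)
348 = 256 + 64 + 16 + 8 + 4 in binary powers of 2.
So 11^348 ≡ 31 · 312 · 110 · 289 · 332 ≡ 1 (mod 349).
Since the result is 1, base 11 gives no evidence that 349 is composite.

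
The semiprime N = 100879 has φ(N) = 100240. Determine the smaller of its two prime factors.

φ(n) = (p−1)(q−1) = n − (p+q) + 1, so p + q = 100879 − 100240 + 1 = 640.
p and q are the roots of t² − 640t + 100879 = 0.
Discriminant: 640² − 4·100879 = 409600 − 403516 = 6084; √6084 = 78.
q = (640 − 78)/2 = 281, p = (640 + 78)/2 = 359.
Check: 281 · 359 = 100879.

281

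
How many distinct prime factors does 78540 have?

78540 = 2^2 · 19635
19635 = 3 · 6545
6545 = 5 · 1309
1309 = 7 · 187
187 = 11 · 17
78540 = 2^2 · 3 · 5 · 7 · 11 · 17, which has 6 distinct prime factors.

6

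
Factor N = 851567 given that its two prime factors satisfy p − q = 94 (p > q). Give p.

Since p = q + 94, we have 851567 = q(q + 94), so q² + 94q − 851567 = 0.
Discriminant: 94² + 4·851567 = 8836 + 3406268 = 3415104; √3415104 = 1848.
q = (−94 + 1848)/2 = 877, and p = q + 94 = 971.
Check: 877 · 971 = 851567.

971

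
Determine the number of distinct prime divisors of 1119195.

1119195 = 3^2 · 124355
124355 = 5 · 24871
24871 = 7 · 3553
3553 = 11 · 323
323 = 17 · 19
1119195 = 3^2 · 5 · 7 · 11 · 17 · 19, which has 6 distinct prime factors.

6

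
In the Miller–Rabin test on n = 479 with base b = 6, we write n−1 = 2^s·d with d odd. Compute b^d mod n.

1

479 − 1 = 478 = 2^1 · 239, so d = 239.
6^1 ≡ 6 (mod 479)
6^2 ≡ 6^2 = 36 ≡ 36 (mod 479)
6^4 ≡ 36^2 = 1296 ≡ 338 (mod 479)
6^8 ≡ 338^2 = 114244 ≡ 242 (mod 479)
6^16 ≡ 242^2 = 58564 ≡ 126 (mod 479)
6^32 ≡ 126^2 = 15876 ≡ 69 (mod 479)
6^64 ≡ 69^2 = 4761 ≡ 450 (mod 479)
6^128 ≡ 450^2 = 202500 ≡ 362 (mod 479)
239 = 128 + 64 + 32 + 8 + 4 + 2 + 1 in binary powers of 2.
So 6^239 ≡ 362 · 450 · 69 · 242 · 338 · 36 · 6 ≡ 1 (mod 479).
Since 6^d ≡ 1 (mod 479), base 6 does not prove 479 composite.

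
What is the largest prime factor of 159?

159 = 3 · 53
53 is prime.
So 159 = 3 · 53; the largest prime factor is 53.

53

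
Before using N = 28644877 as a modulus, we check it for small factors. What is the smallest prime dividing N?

83

28644877 is odd.
Digit sum 46, not divisible by 3.
Ends in 7: not divisible by 5.
7: 28644877 = 7·4092125 + 2
11: 28644877 = 11·2604079 + 8
13: 28644877 = 13·2203452 + 1
17: 28644877 = 17·1684992 + 13
19: 28644877 = 19·1507625 + 2
23: 28644877 = 23·1245429 + 10
29: 28644877 = 29·987754 + 11
31: 28644877 = 31·924028 + 9
37: 28644877 = 37·774185 + 32
41: 28644877 = 41·698655 + 22
43: 28644877 = 43·666159 + 40
47: 28644877 = 47·609465 + 22
53: 28644877 = 53·540469 + 20
59: 28644877 = 59·485506 + 23
61: 28644877 = 61·469588 + 9
67: 28644877 = 67·427535 + 32
71: 28644877 = 71·403448 + 69
73: 28644877 = 73·392395 + 42
79: 28644877 = 79·362593 + 30
83: 28644877 = 83·345119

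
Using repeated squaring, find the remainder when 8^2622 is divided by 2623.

8^1 ≡ 8 (mod 2623)
8^2 ≡ 8^2 = 64 ≡ 64 (mod 2623)
8^4 ≡ 64^2 = 4096 ≡ 1473 (mod 2623)
8^8 ≡ 1473^2 = 2169729 ≡ 508 (mod 2623)
8^16 ≡ 508^2 = 258064 ≡ 1010 (mod 2623)
8^32 ≡ 1010^2 = 1020100 ≡ 2376 (mod 2623)
8^64 ≡ 2376^2 = 5645376 ≡ 680 (mod 2623)
8^128 ≡ 680^2 = 462400 ≡ 752 (mod 2623)
8^256 ≡ 752^2 = 565504 ≡ 1559 (mod 2623)
8^512 ≡ 1559^2 = 2430481 ≡ 1583 (mod 2623)
8^1024 ≡ 1583^2 = 2505889 ≡ 924 (mod 2623)
8^2048 ≡ 924^2 = 853776 ≡ 1301 (mod 2623)
2622 = 2048 + 512 + 32 + 16 + 8 + 4 + 2 in binary powers of 2.
So 8^2622 ≡ 1301 · 1583 · 2376 · 1010 · 508 · 1473 · 64 ≡ 613 (mod 2623).
Since 613 ≠ 1, base 8 is a Fermat witness: 2623 is composite.

613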